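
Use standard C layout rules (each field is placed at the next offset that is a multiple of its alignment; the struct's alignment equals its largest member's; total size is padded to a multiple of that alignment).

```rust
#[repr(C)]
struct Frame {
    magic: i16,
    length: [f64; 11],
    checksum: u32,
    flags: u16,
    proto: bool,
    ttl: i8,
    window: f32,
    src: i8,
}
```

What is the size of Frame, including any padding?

@0: magic [2B, align 2] → 2
+6 pad (align 8)
@8: length [88B, align 8] → 96
@96: checksum [4B, align 4] → 100
@100: flags [2B, align 2] → 102
@102: proto [1B, align 1] → 103
@103: ttl [1B, align 1] → 104
@104: window [4B, align 4] → 108
@108: src [1B, align 1] → 109
+3 tail pad (align 8)
size 112, align 8

112 bytes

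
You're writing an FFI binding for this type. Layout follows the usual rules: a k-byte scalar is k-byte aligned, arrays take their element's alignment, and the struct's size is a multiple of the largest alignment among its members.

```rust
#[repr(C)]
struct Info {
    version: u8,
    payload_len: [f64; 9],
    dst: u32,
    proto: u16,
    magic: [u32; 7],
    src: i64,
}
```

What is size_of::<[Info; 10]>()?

1280

0..1  version  (1B, 1-aligned)
1..8  -- padding (7B)
8..80  payload_len  (72B, 8-aligned)
80..84  dst  (4B, 4-aligned)
84..86  proto  (2B, 2-aligned)
86..88  -- padding (2B)
88..116  magic  (28B, 4-aligned)
116..120  -- padding (4B)
120..128  src  (8B, 8-aligned)
sizeof = 128, alignof = 8
array of 10: 10 × 128 = 1280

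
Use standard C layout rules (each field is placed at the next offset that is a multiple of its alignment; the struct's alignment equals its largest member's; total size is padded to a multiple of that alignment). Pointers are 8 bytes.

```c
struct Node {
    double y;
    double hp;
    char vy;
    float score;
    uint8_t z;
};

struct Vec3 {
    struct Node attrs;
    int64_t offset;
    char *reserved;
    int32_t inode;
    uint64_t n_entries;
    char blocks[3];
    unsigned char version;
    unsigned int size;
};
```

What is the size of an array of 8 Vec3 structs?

576

Node: y at 0 (size 8, align 8) → ends 8; hp at 8 (size 8, align 8) → ends 16; vy at 16 (size 1, align 1) → ends 17; pad 3 to align 4 for score; score at 20 (size 4, align 4) → ends 24; z at 24 (size 1, align 1) → ends 25; tail pad 7 to reach multiple of 8; total 32 bytes, alignment 8
attrs at 0 (size 32, align 8) → ends 32
offset at 32 (size 8, align 8) → ends 40
reserved at 40 (size 8, align 8) → ends 48
inode at 48 (size 4, align 4) → ends 52
pad 4 to align 8 for n_entries
n_entries at 56 (size 8, align 8) → ends 64
blocks at 64 (size 3, align 1) → ends 67
version at 67 (size 1, align 1) → ends 68
size at 68 (size 4, align 4) → ends 72
total 72 bytes, alignment 8
array of 8: 8 × 72 = 576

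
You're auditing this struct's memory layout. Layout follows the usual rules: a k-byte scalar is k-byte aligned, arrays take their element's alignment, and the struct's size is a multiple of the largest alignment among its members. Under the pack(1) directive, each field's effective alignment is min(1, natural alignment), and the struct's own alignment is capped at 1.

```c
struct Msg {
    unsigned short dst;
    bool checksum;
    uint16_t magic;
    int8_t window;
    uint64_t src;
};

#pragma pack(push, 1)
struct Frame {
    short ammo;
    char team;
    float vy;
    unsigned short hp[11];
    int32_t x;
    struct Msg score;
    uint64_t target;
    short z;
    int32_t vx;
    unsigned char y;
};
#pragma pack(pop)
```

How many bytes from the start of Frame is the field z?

Msg: dst at 0 (size 2, align 2) → ends 2; checksum at 2 (size 1, align 1) → ends 3; pad 1 to align 2 for magic; magic at 4 (size 2, align 2) → ends 6; window at 6 (size 1, align 1) → ends 7; pad 1 to align 8 for src; src at 8 (size 8, align 8) → ends 16; total 16 bytes, alignment 8
ammo at 0 (size 2, align 1) → ends 2
team at 2 (size 1, align 1) → ends 3
vy at 3 (size 4, align 1) → ends 7
hp at 7 (size 22, align 1) → ends 29
x at 29 (size 4, align 1) → ends 33
score at 33 (size 16, align 1) → ends 49
target at 49 (size 8, align 1) → ends 57
z at 57 (size 2, align 1) → ends 59

57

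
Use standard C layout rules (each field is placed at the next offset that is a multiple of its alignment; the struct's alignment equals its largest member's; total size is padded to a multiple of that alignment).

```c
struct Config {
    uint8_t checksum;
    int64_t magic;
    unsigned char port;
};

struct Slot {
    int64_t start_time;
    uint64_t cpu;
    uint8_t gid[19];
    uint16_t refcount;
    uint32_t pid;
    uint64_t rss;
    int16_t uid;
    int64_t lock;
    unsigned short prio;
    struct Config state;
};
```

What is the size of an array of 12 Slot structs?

Config: 0..1  checksum  (1B, 1-aligned); 1..8  -- padding (7B); 8..16  magic  (8B, 8-aligned); 16..17  port  (1B, 1-aligned); 17..24  -- tail padding (7B); sizeof = 24, alignof = 8
0..8  start_time  (8B, 8-aligned)
8..16  cpu  (8B, 8-aligned)
16..35  gid  (19B, 1-aligned)
35..36  -- padding (1B)
36..38  refcount  (2B, 2-aligned)
38..40  -- padding (2B)
40..44  pid  (4B, 4-aligned)
44..48  -- padding (4B)
48..56  rss  (8B, 8-aligned)
56..58  uid  (2B, 2-aligned)
58..64  -- padding (6B)
64..72  lock  (8B, 8-aligned)
72..74  prio  (2B, 2-aligned)
74..80  -- padding (6B)
80..104  state  (24B, 8-aligned)
sizeof = 104, alignof = 8
array of 12: 12 × 104 = 1248

1248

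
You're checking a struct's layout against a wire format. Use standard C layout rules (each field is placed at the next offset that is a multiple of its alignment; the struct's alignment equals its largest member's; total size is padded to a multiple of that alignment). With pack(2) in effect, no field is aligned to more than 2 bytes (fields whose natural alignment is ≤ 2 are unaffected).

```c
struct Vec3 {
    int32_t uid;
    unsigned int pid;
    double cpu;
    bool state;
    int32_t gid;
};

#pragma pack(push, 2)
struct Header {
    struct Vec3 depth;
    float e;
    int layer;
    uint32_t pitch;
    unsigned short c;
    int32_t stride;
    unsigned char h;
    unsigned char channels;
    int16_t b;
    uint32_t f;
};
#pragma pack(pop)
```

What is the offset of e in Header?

Vec3: uid at 0 (size 4, align 4) → ends 4; pid at 4 (size 4, align 4) → ends 8; cpu at 8 (size 8, align 8) → ends 16; state at 16 (size 1, align 1) → ends 17; pad 3 to align 4 for gid; gid at 20 (size 4, align 4) → ends 24; total 24 bytes, alignment 8
depth at 0 (size 24, align 2) → ends 24
e at 24 (size 4, align 2) → ends 28

24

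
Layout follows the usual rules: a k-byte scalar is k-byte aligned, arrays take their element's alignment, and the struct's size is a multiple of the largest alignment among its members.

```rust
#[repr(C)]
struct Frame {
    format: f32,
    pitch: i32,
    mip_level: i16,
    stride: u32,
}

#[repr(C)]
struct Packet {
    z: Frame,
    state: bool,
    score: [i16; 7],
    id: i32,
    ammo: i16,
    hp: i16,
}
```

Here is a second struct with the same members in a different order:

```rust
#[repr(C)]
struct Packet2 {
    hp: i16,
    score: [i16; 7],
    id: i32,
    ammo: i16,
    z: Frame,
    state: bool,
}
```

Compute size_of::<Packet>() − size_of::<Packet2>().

Frame: format at 0 (size 4, align 4) → ends 4; pitch at 4 (size 4, align 4) → ends 8; mip_level at 8 (size 2, align 2) → ends 10; pad 2 to align 4 for stride; stride at 12 (size 4, align 4) → ends 16; total 16 bytes, alignment 4
z at 0 (size 16, align 4) → ends 16
state at 16 (size 1, align 1) → ends 17
pad 1 to align 2 for score
score at 18 (size 14, align 2) → ends 32
id at 32 (size 4, align 4) → ends 36
ammo at 36 (size 2, align 2) → ends 38
hp at 38 (size 2, align 2) → ends 40
total 40 bytes, alignment 4
— Packet2 —
hp at 0 (size 2, align 2) → ends 2
score at 2 (size 14, align 2) → ends 16
id at 16 (size 4, align 4) → ends 20
ammo at 20 (size 2, align 2) → ends 22
pad 2 to align 4 for z
z at 24 (size 16, align 4) → ends 40
state at 40 (size 1, align 1) → ends 41
tail pad 3 to reach multiple of 4
total 44 bytes, alignment 4
40 − 44 = -4

-4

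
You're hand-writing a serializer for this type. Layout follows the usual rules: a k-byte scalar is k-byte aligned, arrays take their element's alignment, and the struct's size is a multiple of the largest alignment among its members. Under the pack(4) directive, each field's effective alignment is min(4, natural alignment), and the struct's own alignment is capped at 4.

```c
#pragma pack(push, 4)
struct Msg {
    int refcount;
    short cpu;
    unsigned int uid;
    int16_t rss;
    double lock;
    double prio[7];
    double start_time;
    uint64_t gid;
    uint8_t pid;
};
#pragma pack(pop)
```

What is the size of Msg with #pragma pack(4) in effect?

100

0..4  refcount  (4B, 4-aligned)
4..6  cpu  (2B, 2-aligned)
6..8  -- padding (2B)
8..12  uid  (4B, 4-aligned)
12..14  rss  (2B, 2-aligned)
14..16  -- padding (2B)
16..24  lock  (8B, 4-aligned)
24..80  prio  (56B, 4-aligned)
80..88  start_time  (8B, 4-aligned)
88..96  gid  (8B, 4-aligned)
96..97  pid  (1B, 1-aligned)
97..100  -- tail padding (3B)
sizeof = 100, alignof = 4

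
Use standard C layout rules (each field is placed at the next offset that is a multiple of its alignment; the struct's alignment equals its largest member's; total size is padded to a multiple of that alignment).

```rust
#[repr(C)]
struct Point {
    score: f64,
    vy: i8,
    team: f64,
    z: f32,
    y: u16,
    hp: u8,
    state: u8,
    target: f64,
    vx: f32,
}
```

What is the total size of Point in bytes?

48

0..8  score  (8B, 8-aligned)
8..9  vy  (1B, 1-aligned)
9..16  -- padding (7B)
16..24  team  (8B, 8-aligned)
24..28  z  (4B, 4-aligned)
28..30  y  (2B, 2-aligned)
30..31  hp  (1B, 1-aligned)
31..32  state  (1B, 1-aligned)
32..40  target  (8B, 8-aligned)
40..44  vx  (4B, 4-aligned)
44..48  -- tail padding (4B)
sizeof = 48, alignof = 8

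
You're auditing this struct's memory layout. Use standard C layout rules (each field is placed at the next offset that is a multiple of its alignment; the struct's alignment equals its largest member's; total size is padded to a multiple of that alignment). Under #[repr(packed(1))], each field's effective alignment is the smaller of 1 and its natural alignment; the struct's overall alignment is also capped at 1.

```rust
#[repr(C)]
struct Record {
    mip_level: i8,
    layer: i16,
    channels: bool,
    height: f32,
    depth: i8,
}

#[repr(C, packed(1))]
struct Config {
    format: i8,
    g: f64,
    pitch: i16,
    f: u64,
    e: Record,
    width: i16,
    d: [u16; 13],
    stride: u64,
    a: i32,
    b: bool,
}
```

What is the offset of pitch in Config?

9

Record: @0: mip_level [1B, align 1] → 1; +1 pad (align 2); @2: layer [2B, align 2] → 4; @4: channels [1B, align 1] → 5; +3 pad (align 4); @8: height [4B, align 4] → 12; @12: depth [1B, align 1] → 13; +3 tail pad (align 4); size 16, align 4
@0: format [1B, align 1] → 1
@1: g [8B, align 1] → 9
@9: pitch [2B, align 1] → 11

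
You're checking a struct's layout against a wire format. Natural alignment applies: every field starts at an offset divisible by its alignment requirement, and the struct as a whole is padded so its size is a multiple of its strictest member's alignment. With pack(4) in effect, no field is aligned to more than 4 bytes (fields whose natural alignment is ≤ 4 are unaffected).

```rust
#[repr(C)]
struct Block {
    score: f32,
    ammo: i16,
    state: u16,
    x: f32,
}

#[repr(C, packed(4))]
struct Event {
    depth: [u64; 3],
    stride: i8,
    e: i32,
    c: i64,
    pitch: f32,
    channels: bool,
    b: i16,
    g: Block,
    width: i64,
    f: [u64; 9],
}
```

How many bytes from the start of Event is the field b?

Block: @0: score [4B, align 4] → 4; @4: ammo [2B, align 2] → 6; @6: state [2B, align 2] → 8; @8: x [4B, align 4] → 12; size 12, align 4
@0: depth [24B, align 4] → 24
@24: stride [1B, align 1] → 25
+3 pad (align 4)
@28: e [4B, align 4] → 32
@32: c [8B, align 4] → 40
@40: pitch [4B, align 4] → 44
@44: channels [1B, align 1] → 45
+1 pad (align 2)
@46: b [2B, align 2] → 48

46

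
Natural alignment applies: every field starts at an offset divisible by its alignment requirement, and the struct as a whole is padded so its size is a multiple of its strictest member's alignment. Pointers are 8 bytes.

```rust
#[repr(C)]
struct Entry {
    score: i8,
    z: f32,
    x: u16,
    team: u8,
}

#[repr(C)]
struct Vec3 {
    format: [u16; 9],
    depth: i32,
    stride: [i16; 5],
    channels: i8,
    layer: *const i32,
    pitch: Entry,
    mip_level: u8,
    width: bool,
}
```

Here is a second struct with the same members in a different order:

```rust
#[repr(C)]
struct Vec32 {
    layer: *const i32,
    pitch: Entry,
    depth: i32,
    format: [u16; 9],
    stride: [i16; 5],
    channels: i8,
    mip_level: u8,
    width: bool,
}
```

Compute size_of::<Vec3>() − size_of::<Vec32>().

8

Entry: @0: score [1B, align 1] → 1; +3 pad (align 4); @4: z [4B, align 4] → 8; @8: x [2B, align 2] → 10; @10: team [1B, align 1] → 11; +1 tail pad (align 4); size 12, align 4
@0: format [18B, align 2] → 18
+2 pad (align 4)
@20: depth [4B, align 4] → 24
@24: stride [10B, align 2] → 34
@34: channels [1B, align 1] → 35
+5 pad (align 8)
@40: layer [8B, align 8] → 48
@48: pitch [12B, align 4] → 60
@60: mip_level [1B, align 1] → 61
@61: width [1B, align 1] → 62
+2 tail pad (align 8)
size 64, align 8
— Vec32 —
@0: layer [8B, align 8] → 8
@8: pitch [12B, align 4] → 20
@20: depth [4B, align 4] → 24
@24: format [18B, align 2] → 42
@42: stride [10B, align 2] → 52
@52: channels [1B, align 1] → 53
@53: mip_level [1B, align 1] → 54
@54: width [1B, align 1] → 55
+1 tail pad (align 8)
size 56, align 8
64 − 56 = 8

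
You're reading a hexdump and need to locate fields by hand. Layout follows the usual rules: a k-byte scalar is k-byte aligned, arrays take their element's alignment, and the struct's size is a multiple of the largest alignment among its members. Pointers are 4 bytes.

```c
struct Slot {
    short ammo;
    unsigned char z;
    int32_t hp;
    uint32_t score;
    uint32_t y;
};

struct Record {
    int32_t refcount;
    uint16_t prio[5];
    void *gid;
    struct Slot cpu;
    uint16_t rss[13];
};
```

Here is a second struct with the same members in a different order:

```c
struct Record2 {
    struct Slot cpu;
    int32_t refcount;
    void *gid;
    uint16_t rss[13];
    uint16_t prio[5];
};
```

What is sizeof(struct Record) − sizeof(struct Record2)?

Slot: ammo at 0 (size 2, align 2) → ends 2; z at 2 (size 1, align 1) → ends 3; pad 1 to align 4 for hp; hp at 4 (size 4, align 4) → ends 8; score at 8 (size 4, align 4) → ends 12; y at 12 (size 4, align 4) → ends 16; total 16 bytes, alignment 4
refcount at 0 (size 4, align 4) → ends 4
prio at 4 (size 10, align 2) → ends 14
pad 2 to align 4 for gid
gid at 16 (size 4, align 4) → ends 20
cpu at 20 (size 16, align 4) → ends 36
rss at 36 (size 26, align 2) → ends 62
tail pad 2 to reach multiple of 4
total 64 bytes, alignment 4
— Record2 —
cpu at 0 (size 16, align 4) → ends 16
refcount at 16 (size 4, align 4) → ends 20
gid at 20 (size 4, align 4) → ends 24
rss at 24 (size 26, align 2) → ends 50
prio at 50 (size 10, align 2) → ends 60
total 60 bytes, alignment 4
64 − 60 = 4

4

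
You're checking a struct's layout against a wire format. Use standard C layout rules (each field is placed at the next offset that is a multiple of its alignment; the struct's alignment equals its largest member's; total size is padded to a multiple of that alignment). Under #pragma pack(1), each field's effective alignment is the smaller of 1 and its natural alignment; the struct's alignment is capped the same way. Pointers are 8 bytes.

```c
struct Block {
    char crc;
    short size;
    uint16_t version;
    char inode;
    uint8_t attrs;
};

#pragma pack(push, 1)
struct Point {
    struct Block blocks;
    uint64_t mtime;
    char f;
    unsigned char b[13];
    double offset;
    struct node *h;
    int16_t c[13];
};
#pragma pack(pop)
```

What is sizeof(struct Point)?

72 bytes

Block: crc at 0 (size 1, align 1) → ends 1; pad 1 to align 2 for size; size at 2 (size 2, align 2) → ends 4; version at 4 (size 2, align 2) → ends 6; inode at 6 (size 1, align 1) → ends 7; attrs at 7 (size 1, align 1) → ends 8; total 8 bytes, alignment 2
blocks at 0 (size 8, align 1) → ends 8
mtime at 8 (size 8, align 1) → ends 16
f at 16 (size 1, align 1) → ends 17
b at 17 (size 13, align 1) → ends 30
offset at 30 (size 8, align 1) → ends 38
h at 38 (size 8, align 1) → ends 46
c at 46 (size 26, align 1) → ends 72
total 72 bytes, alignment 1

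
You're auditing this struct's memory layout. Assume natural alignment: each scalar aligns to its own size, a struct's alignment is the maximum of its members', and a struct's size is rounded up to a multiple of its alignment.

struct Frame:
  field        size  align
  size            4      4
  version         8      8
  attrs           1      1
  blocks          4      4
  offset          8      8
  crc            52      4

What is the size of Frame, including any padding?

0..4  size  (4B, 4-aligned)
4..8  -- padding (4B)
8..16  version  (8B, 8-aligned)
16..17  attrs  (1B, 1-aligned)
17..20  -- padding (3B)
20..24  blocks  (4B, 4-aligned)
24..32  offset  (8B, 8-aligned)
32..84  crc  (52B, 4-aligned)
84..88  -- tail padding (4B)
sizeof = 88, alignof = 8

88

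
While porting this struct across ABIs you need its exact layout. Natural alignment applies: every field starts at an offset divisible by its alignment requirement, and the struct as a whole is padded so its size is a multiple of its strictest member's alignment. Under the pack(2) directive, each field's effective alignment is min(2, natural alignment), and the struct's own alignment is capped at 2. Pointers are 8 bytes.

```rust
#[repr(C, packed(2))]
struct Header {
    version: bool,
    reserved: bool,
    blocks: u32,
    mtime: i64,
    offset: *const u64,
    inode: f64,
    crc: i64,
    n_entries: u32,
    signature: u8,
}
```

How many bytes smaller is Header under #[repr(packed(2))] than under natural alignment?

natural layout:
  version at 0 (size 1, align 1) → ends 1
  reserved at 1 (size 1, align 1) → ends 2
  pad 2 to align 4 for blocks
  blocks at 4 (size 4, align 4) → ends 8
  mtime at 8 (size 8, align 8) → ends 16
  offset at 16 (size 8, align 8) → ends 24
  inode at 24 (size 8, align 8) → ends 32
  crc at 32 (size 8, align 8) → ends 40
  n_entries at 40 (size 4, align 4) → ends 44
  signature at 44 (size 1, align 1) → ends 45
  tail pad 3 to reach multiple of 8
  total 48 bytes, alignment 8
packed(2) layout:
  version at 0 (size 1, align 1) → ends 1
  reserved at 1 (size 1, align 1) → ends 2
  blocks at 2 (size 4, align 2) → ends 6
  mtime at 6 (size 8, align 2) → ends 14
  offset at 14 (size 8, align 2) → ends 22
  inode at 22 (size 8, align 2) → ends 30
  crc at 30 (size 8, align 2) → ends 38
  n_entries at 38 (size 4, align 2) → ends 42
  signature at 42 (size 1, align 1) → ends 43
  tail pad 1 to reach multiple of 2
  total 44 bytes, alignment 2
48 − 44 = 4

4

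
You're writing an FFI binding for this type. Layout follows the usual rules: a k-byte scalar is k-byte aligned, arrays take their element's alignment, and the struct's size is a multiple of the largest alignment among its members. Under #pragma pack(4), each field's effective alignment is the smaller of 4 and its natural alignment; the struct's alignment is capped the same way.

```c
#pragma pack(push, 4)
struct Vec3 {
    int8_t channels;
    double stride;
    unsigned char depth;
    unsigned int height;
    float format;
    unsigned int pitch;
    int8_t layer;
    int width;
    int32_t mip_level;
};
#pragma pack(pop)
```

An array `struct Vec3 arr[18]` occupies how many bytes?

720

channels at 0 (size 1, align 1) → ends 1
pad 3 to align 4 for stride
stride at 4 (size 8, align 4) → ends 12
depth at 12 (size 1, align 1) → ends 13
pad 3 to align 4 for height
height at 16 (size 4, align 4) → ends 20
format at 20 (size 4, align 4) → ends 24
pitch at 24 (size 4, align 4) → ends 28
layer at 28 (size 1, align 1) → ends 29
pad 3 to align 4 for width
width at 32 (size 4, align 4) → ends 36
mip_level at 36 (size 4, align 4) → ends 40
total 40 bytes, alignment 4
array of 18: 18 × 40 = 720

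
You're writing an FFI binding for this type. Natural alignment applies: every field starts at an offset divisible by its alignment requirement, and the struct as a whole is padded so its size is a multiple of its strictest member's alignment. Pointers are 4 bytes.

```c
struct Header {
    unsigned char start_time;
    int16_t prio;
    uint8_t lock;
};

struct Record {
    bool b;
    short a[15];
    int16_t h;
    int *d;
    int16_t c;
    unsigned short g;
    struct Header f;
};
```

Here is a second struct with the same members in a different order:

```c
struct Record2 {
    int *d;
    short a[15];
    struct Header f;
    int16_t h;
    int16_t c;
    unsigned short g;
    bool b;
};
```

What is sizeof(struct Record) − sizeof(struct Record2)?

Header: start_time at 0 (size 1, align 1) → ends 1; pad 1 to align 2 for prio; prio at 2 (size 2, align 2) → ends 4; lock at 4 (size 1, align 1) → ends 5; tail pad 1 to reach multiple of 2; total 6 bytes, alignment 2
b at 0 (size 1, align 1) → ends 1
pad 1 to align 2 for a
a at 2 (size 30, align 2) → ends 32
h at 32 (size 2, align 2) → ends 34
pad 2 to align 4 for d
d at 36 (size 4, align 4) → ends 40
c at 40 (size 2, align 2) → ends 42
g at 42 (size 2, align 2) → ends 44
f at 44 (size 6, align 2) → ends 50
tail pad 2 to reach multiple of 4
total 52 bytes, alignment 4
— Record2 —
d at 0 (size 4, align 4) → ends 4
a at 4 (size 30, align 2) → ends 34
f at 34 (size 6, align 2) → ends 40
h at 40 (size 2, align 2) → ends 42
c at 42 (size 2, align 2) → ends 44
g at 44 (size 2, align 2) → ends 46
b at 46 (size 1, align 1) → ends 47
tail pad 1 to reach multiple of 4
total 48 bytes, alignment 4
52 − 48 = 4

4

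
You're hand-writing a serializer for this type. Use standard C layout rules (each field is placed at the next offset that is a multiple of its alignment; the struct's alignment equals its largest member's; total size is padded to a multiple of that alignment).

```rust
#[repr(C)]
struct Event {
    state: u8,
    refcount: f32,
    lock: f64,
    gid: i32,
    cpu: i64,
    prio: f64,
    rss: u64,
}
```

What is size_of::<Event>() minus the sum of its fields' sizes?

7

state at 0 (size 1, align 1) → ends 1
pad 3 to align 4 for refcount
refcount at 4 (size 4, align 4) → ends 8
lock at 8 (size 8, align 8) → ends 16
gid at 16 (size 4, align 4) → ends 20
pad 4 to align 8 for cpu
cpu at 24 (size 8, align 8) → ends 32
prio at 32 (size 8, align 8) → ends 40
rss at 40 (size 8, align 8) → ends 48
total 48 bytes, alignment 8
data bytes 41, size 48 → padding 7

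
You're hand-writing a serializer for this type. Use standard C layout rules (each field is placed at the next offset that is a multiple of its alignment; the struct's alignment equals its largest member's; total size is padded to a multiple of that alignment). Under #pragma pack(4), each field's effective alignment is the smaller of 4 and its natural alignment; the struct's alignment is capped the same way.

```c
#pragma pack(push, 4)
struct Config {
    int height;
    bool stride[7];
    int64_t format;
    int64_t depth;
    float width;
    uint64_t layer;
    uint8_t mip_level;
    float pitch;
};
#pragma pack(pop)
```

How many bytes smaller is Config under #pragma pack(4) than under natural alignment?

8

natural layout:
  @0: height [4B, align 4] → 4
  @4: stride [7B, align 1] → 11
  +5 pad (align 8)
  @16: format [8B, align 8] → 24
  @24: depth [8B, align 8] → 32
  @32: width [4B, align 4] → 36
  +4 pad (align 8)
  @40: layer [8B, align 8] → 48
  @48: mip_level [1B, align 1] → 49
  +3 pad (align 4)
  @52: pitch [4B, align 4] → 56
  size 56, align 8
packed(4) layout:
  @0: height [4B, align 4] → 4
  @4: stride [7B, align 1] → 11
  +1 pad (align 4)
  @12: format [8B, align 4] → 20
  @20: depth [8B, align 4] → 28
  @28: width [4B, align 4] → 32
  @32: layer [8B, align 4] → 40
  @40: mip_level [1B, align 1] → 41
  +3 pad (align 4)
  @44: pitch [4B, align 4] → 48
  size 48, align 4
56 − 48 = 8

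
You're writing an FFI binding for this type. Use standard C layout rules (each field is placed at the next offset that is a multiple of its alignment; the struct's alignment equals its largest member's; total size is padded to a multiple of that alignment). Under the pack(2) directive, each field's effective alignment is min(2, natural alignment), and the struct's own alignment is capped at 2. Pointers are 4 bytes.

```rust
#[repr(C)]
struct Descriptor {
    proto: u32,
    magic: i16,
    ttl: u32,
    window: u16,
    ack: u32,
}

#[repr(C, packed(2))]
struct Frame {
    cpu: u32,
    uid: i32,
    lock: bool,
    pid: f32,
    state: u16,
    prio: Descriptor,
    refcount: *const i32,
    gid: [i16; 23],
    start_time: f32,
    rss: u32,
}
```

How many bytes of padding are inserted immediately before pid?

Descriptor: proto at 0 (size 4, align 4) → ends 4; magic at 4 (size 2, align 2) → ends 6; pad 2 to align 4 for ttl; ttl at 8 (size 4, align 4) → ends 12; window at 12 (size 2, align 2) → ends 14; pad 2 to align 4 for ack; ack at 16 (size 4, align 4) → ends 20; total 20 bytes, alignment 4
cpu at 0 (size 4, align 2) → ends 4
uid at 4 (size 4, align 2) → ends 8
lock at 8 (size 1, align 1) → ends 9
pad 1 to align 2 for pid
pid at 10 (size 4, align 2) → ends 14

1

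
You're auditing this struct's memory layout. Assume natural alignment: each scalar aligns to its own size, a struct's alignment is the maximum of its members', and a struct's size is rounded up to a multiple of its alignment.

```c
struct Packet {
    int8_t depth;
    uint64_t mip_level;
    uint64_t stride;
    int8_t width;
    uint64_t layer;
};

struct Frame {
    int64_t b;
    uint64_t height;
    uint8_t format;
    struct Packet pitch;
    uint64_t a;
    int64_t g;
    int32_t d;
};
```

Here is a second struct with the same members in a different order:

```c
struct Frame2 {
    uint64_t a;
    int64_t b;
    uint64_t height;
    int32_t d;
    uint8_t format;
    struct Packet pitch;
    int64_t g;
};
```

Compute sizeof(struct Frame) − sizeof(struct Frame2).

8

Packet: depth at 0 (size 1, align 1) → ends 1; pad 7 to align 8 for mip_level; mip_level at 8 (size 8, align 8) → ends 16; stride at 16 (size 8, align 8) → ends 24; width at 24 (size 1, align 1) → ends 25; pad 7 to align 8 for layer; layer at 32 (size 8, align 8) → ends 40; total 40 bytes, alignment 8
b at 0 (size 8, align 8) → ends 8
height at 8 (size 8, align 8) → ends 16
format at 16 (size 1, align 1) → ends 17
pad 7 to align 8 for pitch
pitch at 24 (size 40, align 8) → ends 64
a at 64 (size 8, align 8) → ends 72
g at 72 (size 8, align 8) → ends 80
d at 80 (size 4, align 4) → ends 84
tail pad 4 to reach multiple of 8
total 88 bytes, alignment 8
— Frame2 —
a at 0 (size 8, align 8) → ends 8
b at 8 (size 8, align 8) → ends 16
height at 16 (size 8, align 8) → ends 24
d at 24 (size 4, align 4) → ends 28
format at 28 (size 1, align 1) → ends 29
pad 3 to align 8 for pitch
pitch at 32 (size 40, align 8) → ends 72
g at 72 (size 8, align 8) → ends 80
total 80 bytes, alignment 8
88 − 80 = 8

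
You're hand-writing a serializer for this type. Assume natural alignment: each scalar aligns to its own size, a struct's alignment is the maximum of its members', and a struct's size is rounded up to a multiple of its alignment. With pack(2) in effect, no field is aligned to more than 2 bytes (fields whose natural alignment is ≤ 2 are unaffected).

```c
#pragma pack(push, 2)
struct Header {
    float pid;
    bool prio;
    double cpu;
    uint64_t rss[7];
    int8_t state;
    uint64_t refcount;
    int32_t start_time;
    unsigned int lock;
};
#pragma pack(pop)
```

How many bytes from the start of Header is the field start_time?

80

@0: pid [4B, align 2] → 4
@4: prio [1B, align 1] → 5
+1 pad (align 2)
@6: cpu [8B, align 2] → 14
@14: rss [56B, align 2] → 70
@70: state [1B, align 1] → 71
+1 pad (align 2)
@72: refcount [8B, align 2] → 80
@80: start_time [4B, align 2] → 84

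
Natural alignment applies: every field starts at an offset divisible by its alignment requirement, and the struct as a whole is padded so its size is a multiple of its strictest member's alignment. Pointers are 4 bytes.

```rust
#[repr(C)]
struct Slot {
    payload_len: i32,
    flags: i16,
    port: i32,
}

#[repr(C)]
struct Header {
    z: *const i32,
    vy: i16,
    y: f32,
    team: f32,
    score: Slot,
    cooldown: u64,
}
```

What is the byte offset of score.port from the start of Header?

Slot: @0: payload_len [4B, align 4] → 4; @4: flags [2B, align 2] → 6; +2 pad (align 4); @8: port [4B, align 4] → 12; size 12, align 4
@0: z [4B, align 4] → 4
@4: vy [2B, align 2] → 6
+2 pad (align 4)
@8: y [4B, align 4] → 12
@12: team [4B, align 4] → 16
@16: score [12B, align 4] → 28
within Slot: port at 8
16 + 8 = 24

24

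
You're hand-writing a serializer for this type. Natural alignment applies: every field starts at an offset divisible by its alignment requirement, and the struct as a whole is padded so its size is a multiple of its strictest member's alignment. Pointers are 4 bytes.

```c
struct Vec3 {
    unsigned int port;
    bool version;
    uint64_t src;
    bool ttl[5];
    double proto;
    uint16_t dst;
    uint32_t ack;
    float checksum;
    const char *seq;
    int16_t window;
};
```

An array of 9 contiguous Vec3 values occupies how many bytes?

504

0..4  port  (4B, 4-aligned)
4..5  version  (1B, 1-aligned)
5..8  -- padding (3B)
8..16  src  (8B, 8-aligned)
16..21  ttl  (5B, 1-aligned)
21..24  -- padding (3B)
24..32  proto  (8B, 8-aligned)
32..34  dst  (2B, 2-aligned)
34..36  -- padding (2B)
36..40  ack  (4B, 4-aligned)
40..44  checksum  (4B, 4-aligned)
44..48  seq  (4B, 4-aligned)
48..50  window  (2B, 2-aligned)
50..56  -- tail padding (6B)
sizeof = 56, alignof = 8
array of 9: 9 × 56 = 504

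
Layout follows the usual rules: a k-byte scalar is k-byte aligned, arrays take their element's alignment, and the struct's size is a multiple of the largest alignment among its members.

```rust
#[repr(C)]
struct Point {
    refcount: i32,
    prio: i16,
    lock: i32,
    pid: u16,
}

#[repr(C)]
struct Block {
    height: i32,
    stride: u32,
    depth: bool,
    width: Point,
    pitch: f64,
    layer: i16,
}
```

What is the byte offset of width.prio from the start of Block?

16

Point: refcount at 0 (size 4, align 4) → ends 4; prio at 4 (size 2, align 2) → ends 6; pad 2 to align 4 for lock; lock at 8 (size 4, align 4) → ends 12; pid at 12 (size 2, align 2) → ends 14; tail pad 2 to reach multiple of 4; total 16 bytes, alignment 4
height at 0 (size 4, align 4) → ends 4
stride at 4 (size 4, align 4) → ends 8
depth at 8 (size 1, align 1) → ends 9
pad 3 to align 4 for width
width at 12 (size 16, align 4) → ends 28
within Point: prio at 4
12 + 4 = 16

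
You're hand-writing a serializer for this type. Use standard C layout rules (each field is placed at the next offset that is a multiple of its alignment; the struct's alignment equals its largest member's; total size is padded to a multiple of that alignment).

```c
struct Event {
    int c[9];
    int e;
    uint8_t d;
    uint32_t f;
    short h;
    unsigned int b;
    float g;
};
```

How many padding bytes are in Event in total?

5

0..36  c  (36B, 4-aligned)
36..40  e  (4B, 4-aligned)
40..41  d  (1B, 1-aligned)
41..44  -- padding (3B)
44..48  f  (4B, 4-aligned)
48..50  h  (2B, 2-aligned)
50..52  -- padding (2B)
52..56  b  (4B, 4-aligned)
56..60  g  (4B, 4-aligned)
sizeof = 60, alignof = 4
data bytes 55, size 60 → padding 5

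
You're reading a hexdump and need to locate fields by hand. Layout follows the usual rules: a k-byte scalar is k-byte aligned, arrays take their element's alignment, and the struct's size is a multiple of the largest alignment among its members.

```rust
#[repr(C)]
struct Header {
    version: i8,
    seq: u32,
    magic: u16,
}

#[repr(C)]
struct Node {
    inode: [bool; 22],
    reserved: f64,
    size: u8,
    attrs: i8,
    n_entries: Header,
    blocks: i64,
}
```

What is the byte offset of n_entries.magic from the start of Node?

Header: version at 0 (size 1, align 1) → ends 1; pad 3 to align 4 for seq; seq at 4 (size 4, align 4) → ends 8; magic at 8 (size 2, align 2) → ends 10; tail pad 2 to reach multiple of 4; total 12 bytes, alignment 4
inode at 0 (size 22, align 1) → ends 22
pad 2 to align 8 for reserved
reserved at 24 (size 8, align 8) → ends 32
size at 32 (size 1, align 1) → ends 33
attrs at 33 (size 1, align 1) → ends 34
pad 2 to align 4 for n_entries
n_entries at 36 (size 12, align 4) → ends 48
within Header: magic at 8
36 + 8 = 44

44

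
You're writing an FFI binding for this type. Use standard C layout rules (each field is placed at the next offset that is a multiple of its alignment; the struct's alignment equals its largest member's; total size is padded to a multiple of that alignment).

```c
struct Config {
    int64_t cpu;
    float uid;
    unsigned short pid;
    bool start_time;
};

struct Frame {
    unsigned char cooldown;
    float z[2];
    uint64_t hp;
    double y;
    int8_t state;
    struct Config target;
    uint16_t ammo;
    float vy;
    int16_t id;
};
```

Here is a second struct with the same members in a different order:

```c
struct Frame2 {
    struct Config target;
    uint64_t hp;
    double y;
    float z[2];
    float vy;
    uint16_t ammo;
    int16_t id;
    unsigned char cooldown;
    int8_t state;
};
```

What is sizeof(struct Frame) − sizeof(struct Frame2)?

16

Config: cpu at 0 (size 8, align 8) → ends 8; uid at 8 (size 4, align 4) → ends 12; pid at 12 (size 2, align 2) → ends 14; start_time at 14 (size 1, align 1) → ends 15; tail pad 1 to reach multiple of 8; total 16 bytes, alignment 8
cooldown at 0 (size 1, align 1) → ends 1
pad 3 to align 4 for z
z at 4 (size 8, align 4) → ends 12
pad 4 to align 8 for hp
hp at 16 (size 8, align 8) → ends 24
y at 24 (size 8, align 8) → ends 32
state at 32 (size 1, align 1) → ends 33
pad 7 to align 8 for target
target at 40 (size 16, align 8) → ends 56
ammo at 56 (size 2, align 2) → ends 58
pad 2 to align 4 for vy
vy at 60 (size 4, align 4) → ends 64
id at 64 (size 2, align 2) → ends 66
tail pad 6 to reach multiple of 8
total 72 bytes, alignment 8
— Frame2 —
target at 0 (size 16, align 8) → ends 16
hp at 16 (size 8, align 8) → ends 24
y at 24 (size 8, align 8) → ends 32
z at 32 (size 8, align 4) → ends 40
vy at 40 (size 4, align 4) → ends 44
ammo at 44 (size 2, align 2) → ends 46
id at 46 (size 2, align 2) → ends 48
cooldown at 48 (size 1, align 1) → ends 49
state at 49 (size 1, align 1) → ends 50
tail pad 6 to reach multiple of 8
total 56 bytes, alignment 8
72 − 56 = 16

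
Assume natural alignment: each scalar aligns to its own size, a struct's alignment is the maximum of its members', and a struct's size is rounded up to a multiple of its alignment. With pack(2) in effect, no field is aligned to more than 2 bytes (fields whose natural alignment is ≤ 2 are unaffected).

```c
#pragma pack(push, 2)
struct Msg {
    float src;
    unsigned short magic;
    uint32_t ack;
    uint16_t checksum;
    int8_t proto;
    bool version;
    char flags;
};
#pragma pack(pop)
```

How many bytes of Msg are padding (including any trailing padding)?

1

0..4  src  (4B, 2-aligned)
4..6  magic  (2B, 2-aligned)
6..10  ack  (4B, 2-aligned)
10..12  checksum  (2B, 2-aligned)
12..13  proto  (1B, 1-aligned)
13..14  version  (1B, 1-aligned)
14..15  flags  (1B, 1-aligned)
15..16  -- tail padding (1B)
sizeof = 16, alignof = 2
data bytes 15, size 16 → padding 1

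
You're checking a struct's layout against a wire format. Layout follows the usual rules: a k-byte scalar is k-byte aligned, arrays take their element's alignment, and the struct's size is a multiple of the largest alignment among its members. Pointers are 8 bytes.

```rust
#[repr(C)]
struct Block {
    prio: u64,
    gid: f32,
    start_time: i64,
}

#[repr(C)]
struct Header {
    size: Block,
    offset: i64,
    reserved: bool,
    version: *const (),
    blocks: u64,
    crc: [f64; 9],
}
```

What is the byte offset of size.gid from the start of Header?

8

Block: @0: prio [8B, align 8] → 8; @8: gid [4B, align 4] → 12; +4 pad (align 8); @16: start_time [8B, align 8] → 24; size 24, align 8
@0: size [24B, align 8] → 24
within Block: gid at 8
0 + 8 = 8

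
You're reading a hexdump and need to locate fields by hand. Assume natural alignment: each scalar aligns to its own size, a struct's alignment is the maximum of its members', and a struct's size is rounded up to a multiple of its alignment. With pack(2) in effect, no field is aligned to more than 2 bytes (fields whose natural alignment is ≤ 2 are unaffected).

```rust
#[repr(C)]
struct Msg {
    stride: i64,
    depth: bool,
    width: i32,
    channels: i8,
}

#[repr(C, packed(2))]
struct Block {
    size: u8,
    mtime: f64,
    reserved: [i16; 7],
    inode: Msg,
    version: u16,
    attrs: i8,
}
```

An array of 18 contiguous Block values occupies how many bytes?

Msg: 0..8  stride  (8B, 8-aligned); 8..9  depth  (1B, 1-aligned); 9..12  -- padding (3B); 12..16  width  (4B, 4-aligned); 16..17  channels  (1B, 1-aligned); 17..24  -- tail padding (7B); sizeof = 24, alignof = 8
0..1  size  (1B, 1-aligned)
1..2  -- padding (1B)
2..10  mtime  (8B, 2-aligned)
10..24  reserved  (14B, 2-aligned)
24..48  inode  (24B, 2-aligned)
48..50  version  (2B, 2-aligned)
50..51  attrs  (1B, 1-aligned)
51..52  -- tail padding (1B)
sizeof = 52, alignof = 2
array of 18: 18 × 52 = 936

936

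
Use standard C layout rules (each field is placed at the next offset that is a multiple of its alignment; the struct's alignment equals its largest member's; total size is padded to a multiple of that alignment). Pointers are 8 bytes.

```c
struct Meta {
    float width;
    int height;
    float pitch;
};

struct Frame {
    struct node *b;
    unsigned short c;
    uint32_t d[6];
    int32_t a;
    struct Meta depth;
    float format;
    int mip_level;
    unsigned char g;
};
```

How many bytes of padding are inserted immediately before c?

Meta: 0..4  width  (4B, 4-aligned); 4..8  height  (4B, 4-aligned); 8..12  pitch  (4B, 4-aligned); sizeof = 12, alignof = 4
0..8  b  (8B, 8-aligned)
8..10  c  (2B, 2-aligned)

0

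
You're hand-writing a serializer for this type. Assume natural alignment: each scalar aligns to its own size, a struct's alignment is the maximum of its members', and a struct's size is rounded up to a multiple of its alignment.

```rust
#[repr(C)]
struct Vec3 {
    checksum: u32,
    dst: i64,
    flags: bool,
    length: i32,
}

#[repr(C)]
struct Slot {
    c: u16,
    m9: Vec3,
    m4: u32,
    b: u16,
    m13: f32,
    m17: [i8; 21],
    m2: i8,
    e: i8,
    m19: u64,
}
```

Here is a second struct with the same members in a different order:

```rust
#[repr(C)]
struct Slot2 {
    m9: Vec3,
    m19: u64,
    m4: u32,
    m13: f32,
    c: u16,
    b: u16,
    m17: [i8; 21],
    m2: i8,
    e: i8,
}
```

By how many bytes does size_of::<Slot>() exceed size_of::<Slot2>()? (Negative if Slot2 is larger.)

Vec3: @0: checksum [4B, align 4] → 4; +4 pad (align 8); @8: dst [8B, align 8] → 16; @16: flags [1B, align 1] → 17; +3 pad (align 4); @20: length [4B, align 4] → 24; size 24, align 8
@0: c [2B, align 2] → 2
+6 pad (align 8)
@8: m9 [24B, align 8] → 32
@32: m4 [4B, align 4] → 36
@36: b [2B, align 2] → 38
+2 pad (align 4)
@40: m13 [4B, align 4] → 44
@44: m17 [21B, align 1] → 65
@65: m2 [1B, align 1] → 66
@66: e [1B, align 1] → 67
+5 pad (align 8)
@72: m19 [8B, align 8] → 80
size 80, align 8
— Slot2 —
@0: m9 [24B, align 8] → 24
@24: m19 [8B, align 8] → 32
@32: m4 [4B, align 4] → 36
@36: m13 [4B, align 4] → 40
@40: c [2B, align 2] → 42
@42: b [2B, align 2] → 44
@44: m17 [21B, align 1] → 65
@65: m2 [1B, align 1] → 66
@66: e [1B, align 1] → 67
+5 tail pad (align 8)
size 72, align 8
80 − 72 = 8

8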